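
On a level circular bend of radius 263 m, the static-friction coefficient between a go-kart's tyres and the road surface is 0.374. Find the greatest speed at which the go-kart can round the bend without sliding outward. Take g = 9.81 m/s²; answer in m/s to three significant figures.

31.1 m/s

The only inward force on a level bend is static friction, so at the limit f_s = μ_s N = μ_s m g = m v²/r.
Mass cancels: v_max = √(μ_s g r) = √(0.374 × 9.81 × 263) = √964.9 = 31.06 m/s.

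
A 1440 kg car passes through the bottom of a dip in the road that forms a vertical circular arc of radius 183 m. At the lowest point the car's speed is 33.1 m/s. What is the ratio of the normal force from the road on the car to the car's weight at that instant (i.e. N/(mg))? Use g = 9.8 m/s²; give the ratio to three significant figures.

At the bottom, N − mg = mv²/r, so N = m(v²/r + g) and N/(mg) = v²/(rg) + 1 = (33.1)²/(183 × 9.8) + 1 = 0.6109 + 1 = 1.611.

1.61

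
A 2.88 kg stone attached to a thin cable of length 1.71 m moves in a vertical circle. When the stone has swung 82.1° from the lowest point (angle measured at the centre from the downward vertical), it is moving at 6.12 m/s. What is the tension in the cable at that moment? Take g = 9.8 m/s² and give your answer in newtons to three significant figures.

Take the radial direction toward the centre of the circle as positive. The component of the weight along the string toward the centre is −mg cos φ (φ measured from the bottom), so Newton's second law along the string gives T − mg cos φ = m v²/r.
cos 82.1° = 0.1374, so T = m(v²/r + g cos φ) = 2.88 × ((6.12)²/1.71 + 9.8 × 0.1374) = 2.88 × (21.90 + (1.347)) = 2.88 × 23.25 = 66.96 N.

67.0 N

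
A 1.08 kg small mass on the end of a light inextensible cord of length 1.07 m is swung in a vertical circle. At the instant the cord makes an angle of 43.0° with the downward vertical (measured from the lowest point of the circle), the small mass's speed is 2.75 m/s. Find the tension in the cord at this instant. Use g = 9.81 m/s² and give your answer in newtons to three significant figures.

15.4 N

Take the radial direction toward the centre of the circle as positive. The component of the weight along the string toward the centre is −mg cos φ (φ measured from the bottom), so Newton's second law along the string gives T − mg cos φ = m v²/r.
cos 43.0° = 0.7314, so T = m(v²/r + g cos φ) = 1.08 × ((2.75)²/1.07 + 9.81 × 0.7314) = 1.08 × (7.068 + (7.175)) = 1.08 × 14.24 = 15.38 N.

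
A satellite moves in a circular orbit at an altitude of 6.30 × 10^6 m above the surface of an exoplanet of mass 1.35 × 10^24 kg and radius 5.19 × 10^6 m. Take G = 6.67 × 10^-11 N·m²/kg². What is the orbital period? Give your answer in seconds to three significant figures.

r = R + h = 5.19 × 10^6 + 6.30 × 10^6 = 1.149 × 10^7 m. Gravity provides the centripetal force: G M m / r² = m v² / r ⇒ v = √(GM/r) = 2799 m/s.
T = 2πr/v = 2π × 1.149 × 10^7 / 2799 = 25790 s.

25800 s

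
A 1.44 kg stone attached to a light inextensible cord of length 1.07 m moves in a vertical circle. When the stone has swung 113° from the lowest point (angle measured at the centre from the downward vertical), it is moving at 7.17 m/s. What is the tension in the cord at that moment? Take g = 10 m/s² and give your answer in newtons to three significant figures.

63.6 N

Take the radial direction toward the centre of the circle as positive. The component of the weight along the string toward the centre is −mg cos φ (φ measured from the bottom), so Newton's second law along the string gives T − mg cos φ = m v²/r.
cos 113° = -0.3907, so T = m(v²/r + g cos φ) = 1.44 × ((7.17)²/1.07 + 10.0 × -0.3907) = 1.44 × (48.05 + (-3.907)) = 1.44 × 44.14 = 63.56 N.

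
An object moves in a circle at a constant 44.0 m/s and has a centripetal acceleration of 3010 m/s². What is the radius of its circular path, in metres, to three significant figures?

0.643 m

a_c = v²/r ⇒ r = v²/a_c = (44.0)²/3010 = 1936/3010 = 0.6432 m.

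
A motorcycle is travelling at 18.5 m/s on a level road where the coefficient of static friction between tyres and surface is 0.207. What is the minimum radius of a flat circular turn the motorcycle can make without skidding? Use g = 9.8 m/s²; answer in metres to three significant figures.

169 m

At the limit, μ_s m g = m v²/r, so r_min = v²/(μ_s g) = (18.5)²/(0.207 × 9.8) = 342.2/2.029 = 168.7 m.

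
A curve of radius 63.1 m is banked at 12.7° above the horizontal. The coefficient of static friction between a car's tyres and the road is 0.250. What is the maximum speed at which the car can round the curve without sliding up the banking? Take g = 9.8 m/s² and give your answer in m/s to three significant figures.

At the maximum speed, friction acts down the slope at its limiting value f = μN. Radially (horizontal, toward centre): N sinθ + μN cosθ = mv²/r. Vertically: N cosθ − μN sinθ = mg.
Dividing: v² = r g (sinθ + μcosθ)/(cosθ − μsinθ).
sinθ + μcosθ = 0.2198 + 0.250×0.9755 = 0.4637; cosθ − μsinθ = 0.9755 − 0.250×0.2198 = 0.9206.
v² = 63.1 × 9.8 × 0.4637/0.9206 = 311.5 m²/s², so v = 17.65 m/s.

17.6 m/s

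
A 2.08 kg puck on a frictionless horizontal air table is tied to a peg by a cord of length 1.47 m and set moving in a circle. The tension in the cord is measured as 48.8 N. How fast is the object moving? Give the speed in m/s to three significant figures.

5.87 m/s

T = m v²/r ⇒ v = √(T r / m) = √(48.8 × 1.47 / 2.08) = √34.49 = 5.873 m/s.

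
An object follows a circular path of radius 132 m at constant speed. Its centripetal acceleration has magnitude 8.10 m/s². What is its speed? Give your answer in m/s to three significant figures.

32.7 m/s

a_c = v²/r ⇒ v = √(a_c · r) = √(8.10 × 132) = √1069 = 32.70 m/s.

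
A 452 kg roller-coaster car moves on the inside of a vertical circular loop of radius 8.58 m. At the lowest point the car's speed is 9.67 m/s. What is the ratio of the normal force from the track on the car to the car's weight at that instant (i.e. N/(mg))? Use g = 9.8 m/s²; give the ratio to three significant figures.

2.11

At the bottom, N − mg = mv²/r, so N = m(v²/r + g) and N/(mg) = v²/(rg) + 1 = (9.67)²/(8.58 × 9.8) + 1 = 1.112 + 1 = 2.112.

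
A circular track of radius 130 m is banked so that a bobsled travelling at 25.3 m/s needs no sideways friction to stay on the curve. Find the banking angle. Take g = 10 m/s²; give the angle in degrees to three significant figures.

26.2°

With no friction, the horizontal component of the normal force provides the centripetal force: N sinθ = mv²/r, while N cosθ = mg vertically.
Dividing: tanθ = v²/(r g) = (25.3)²/(130 × 10.0) = 640.1/1300 = 0.4924.
θ = arctan(0.4924) = 26.21°.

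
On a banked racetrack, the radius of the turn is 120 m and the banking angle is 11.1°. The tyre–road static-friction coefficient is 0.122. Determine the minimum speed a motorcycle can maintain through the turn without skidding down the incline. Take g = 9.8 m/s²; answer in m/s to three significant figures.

9.23 m/s

At the minimum speed, friction acts up the slope at its limiting value f = μN. Radially (horizontal, toward centre): N sinθ − μN cosθ = mv²/r. Vertically: N cosθ + μN sinθ = mg.
Dividing: v² = r g (sinθ − μcosθ)/(cosθ + μsinθ).
sinθ − μcosθ = 0.1925 − 0.122×0.9813 = 0.07280; cosθ + μsinθ = 0.9813 + 0.122×0.1925 = 1.005.
v² = 120 × 9.8 × 0.07280/1.005 = 85.21 m²/s², so v = 9.231 m/s.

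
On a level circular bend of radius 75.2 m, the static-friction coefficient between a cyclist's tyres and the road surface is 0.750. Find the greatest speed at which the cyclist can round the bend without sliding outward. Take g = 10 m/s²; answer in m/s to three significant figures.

Friction provides the centripetal force on a flat curve. At maximum speed it is at its limiting value: μ_s m g = m v²/r.
Mass cancels: v_max = √(μ_s g r) = √(0.750 × 10.0 × 75.2) = √564.0 = 23.75 m/s.

23.7 m/s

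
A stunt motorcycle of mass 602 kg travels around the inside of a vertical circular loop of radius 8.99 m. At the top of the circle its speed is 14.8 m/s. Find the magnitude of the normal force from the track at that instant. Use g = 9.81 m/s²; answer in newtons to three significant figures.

At the top, both N and the weight mg point inward (toward the centre), so N + mg = mv²/r.
N = m(v²/r − g) = 602 × ((14.8)²/8.99 − 9.81) = 602 × (24.36 − 9.81) = 602 × 14.55 = 8762 N.

8760 N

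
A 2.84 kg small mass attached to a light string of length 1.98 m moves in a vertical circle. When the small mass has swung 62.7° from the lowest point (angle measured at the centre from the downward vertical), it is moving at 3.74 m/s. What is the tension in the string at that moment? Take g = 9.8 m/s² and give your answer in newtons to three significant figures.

32.8 N

Take the radial direction toward the centre of the circle as positive. The component of the weight along the string toward the centre is −mg cos φ (φ measured from the bottom), so Newton's second law along the string gives T − mg cos φ = m v²/r.
cos 62.7° = 0.4586, so T = m(v²/r + g cos φ) = 2.84 × ((3.74)²/1.98 + 9.8 × 0.4586) = 2.84 × (7.064 + (4.495)) = 2.84 × 11.56 = 32.83 N.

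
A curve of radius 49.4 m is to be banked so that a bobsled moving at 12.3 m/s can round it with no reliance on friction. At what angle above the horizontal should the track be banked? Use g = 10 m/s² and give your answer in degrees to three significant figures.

17.0°

For a frictionless banked turn: horizontally N sinθ = mv²/r and vertically N cosθ = mg.
Dividing: tanθ = v²/(r g) = (12.3)²/(49.4 × 10.0) = 151.3/494.0 = 0.3063.
θ = arctan(0.3063) = 17.03°.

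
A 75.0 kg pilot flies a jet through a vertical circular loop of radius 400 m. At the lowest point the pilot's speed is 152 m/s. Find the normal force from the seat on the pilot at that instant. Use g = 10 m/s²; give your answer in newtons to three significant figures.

5080 N

At the lowest point, N points up (toward the centre) and the weight mg points down (away from the centre), so the net inward force is N − mg = mv²/r.
N = m(v²/r + g) = 75.0 × ((152)²/400 + 10.0) = 75.0 × (57.76 + 10.0) = 75.0 × 67.76 = 5082 N.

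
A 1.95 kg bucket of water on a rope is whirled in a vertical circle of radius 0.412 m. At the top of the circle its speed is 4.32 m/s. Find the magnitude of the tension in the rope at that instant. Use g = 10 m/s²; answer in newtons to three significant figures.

68.8 N

At the top, both T and the weight mg point inward (toward the centre), so T + mg = mv²/r.
T = m(v²/r − g) = 1.95 × ((4.32)²/0.412 − 10.0) = 1.95 × (45.30 − 10.0) = 1.95 × 35.30 = 68.83 N.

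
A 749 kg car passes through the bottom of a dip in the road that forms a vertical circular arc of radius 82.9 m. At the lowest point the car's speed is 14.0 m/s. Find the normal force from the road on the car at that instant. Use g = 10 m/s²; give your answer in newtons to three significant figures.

At the lowest point, N points up (toward the centre) and the weight mg points down (away from the centre), so the net inward force is N − mg = mv²/r.
N = m(v²/r + g) = 749 × ((14.0)²/82.9 + 10.0) = 749 × (2.364 + 10.0) = 749 × 12.36 = 9261 N.

9260 N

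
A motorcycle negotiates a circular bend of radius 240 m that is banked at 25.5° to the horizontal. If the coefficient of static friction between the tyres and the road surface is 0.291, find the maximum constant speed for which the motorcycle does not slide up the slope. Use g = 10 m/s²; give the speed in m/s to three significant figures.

At the maximum speed, friction acts down the slope at its limiting value f = μN. Radially (horizontal, toward centre): N sinθ + μN cosθ = mv²/r. Vertically: N cosθ − μN sinθ = mg.
Dividing: v² = r g (sinθ + μcosθ)/(cosθ − μsinθ).
sinθ + μcosθ = 0.4305 + 0.291×0.9026 = 0.6932; cosθ − μsinθ = 0.9026 − 0.291×0.4305 = 0.7773.
v² = 240 × 10.0 × 0.6932/0.7773 = 2140 m²/s², so v = 46.26 m/s.

46.3 m/s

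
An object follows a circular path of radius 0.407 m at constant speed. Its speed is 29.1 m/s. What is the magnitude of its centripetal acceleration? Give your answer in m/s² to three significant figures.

2080 m/s²

a_c = v²/r = (29.10)²/0.407 = 846.8/0.407 = 2081 m/s².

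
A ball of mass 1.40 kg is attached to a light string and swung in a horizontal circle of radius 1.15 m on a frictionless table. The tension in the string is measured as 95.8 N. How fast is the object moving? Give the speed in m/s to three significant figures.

T = m v²/r ⇒ v = √(T r / m) = √(95.8 × 1.15 / 1.40) = √78.69 = 8.871 m/s.

8.87 m/s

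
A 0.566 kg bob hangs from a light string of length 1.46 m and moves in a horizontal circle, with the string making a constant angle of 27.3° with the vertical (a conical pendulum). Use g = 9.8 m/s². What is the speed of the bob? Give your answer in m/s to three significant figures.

1.84 m/s

The radius of the circle is r = L sinθ = 1.46 × sin 27.3° = 0.6696 m.
Horizontally T sinθ = mv²/r and vertically T cosθ = mg, so tanθ = v²/(rg).
v = √(r g tanθ) = √(0.6696 × 9.8 × 0.5161) = √3.387 = 1.840 m/s.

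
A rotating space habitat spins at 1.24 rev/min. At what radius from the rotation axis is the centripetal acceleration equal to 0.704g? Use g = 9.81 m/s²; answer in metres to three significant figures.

ω = 1.24 rev/min × 2π/60 = 0.1299 rad/s.
a_c = ω²r = 0.704g ⇒ r = 0.704 × 9.81 / (0.1299)² = 6.906/0.01686 = 409.6 m.

410 m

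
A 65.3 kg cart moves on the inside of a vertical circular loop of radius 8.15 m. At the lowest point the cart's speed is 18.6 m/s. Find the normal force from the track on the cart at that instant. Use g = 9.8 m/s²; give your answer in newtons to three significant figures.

3410 N

At the lowest point, N points up (toward the centre) and the weight mg points down (away from the centre), so the net inward force is N − mg = mv²/r.
N = m(v²/r + g) = 65.3 × ((18.6)²/8.15 + 9.8) = 65.3 × (42.45 + 9.8) = 65.3 × 52.25 = 3412 N.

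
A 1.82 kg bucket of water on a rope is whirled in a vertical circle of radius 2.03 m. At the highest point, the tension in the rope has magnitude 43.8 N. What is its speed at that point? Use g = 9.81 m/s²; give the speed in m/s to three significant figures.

8.29 m/s

At the top, T + mg = mv²/r, so v = √(r(T/m + g)) = √(2.03 × (43.8/1.82 + 9.81)) = √(2.03 × 33.88) = √68.77 = 8.293 m/s.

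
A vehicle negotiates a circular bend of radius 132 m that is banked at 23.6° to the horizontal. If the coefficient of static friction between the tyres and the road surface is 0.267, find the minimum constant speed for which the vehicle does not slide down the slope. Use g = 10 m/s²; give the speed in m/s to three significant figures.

At the minimum speed, friction acts up the slope at its limiting value f = μN. Radially (horizontal, toward centre): N sinθ − μN cosθ = mv²/r. Vertically: N cosθ + μN sinθ = mg.
Dividing: v² = r g (sinθ − μcosθ)/(cosθ + μsinθ).
sinθ − μcosθ = 0.4003 − 0.267×0.9164 = 0.1557; cosθ + μsinθ = 0.9164 + 0.267×0.4003 = 1.023.
v² = 132 × 10.0 × 0.1557/1.023 = 200.8 m²/s², so v = 14.17 m/s.

14.2 m/s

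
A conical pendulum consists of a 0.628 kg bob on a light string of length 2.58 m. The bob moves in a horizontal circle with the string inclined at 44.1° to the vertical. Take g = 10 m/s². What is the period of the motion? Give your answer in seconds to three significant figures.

2.70 s

r = L sinθ = 1.795 m. From T sinθ = mω²r and T cosθ = mg: tanθ = ω²r/g, so ω² = g tanθ / r = g/(L cosθ).
ω = √(g/(L cosθ)) = √(10.0/(2.58 × 0.7181)) = √5.397 = 2.323 rad/s.
Period = 2π/ω = 2.705 s.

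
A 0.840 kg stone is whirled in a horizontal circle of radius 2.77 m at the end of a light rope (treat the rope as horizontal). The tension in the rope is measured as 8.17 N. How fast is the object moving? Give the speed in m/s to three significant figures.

T = m v²/r ⇒ v = √(T r / m) = √(8.17 × 2.77 / 0.840) = √26.94 = 5.191 m/s.

5.19 m/s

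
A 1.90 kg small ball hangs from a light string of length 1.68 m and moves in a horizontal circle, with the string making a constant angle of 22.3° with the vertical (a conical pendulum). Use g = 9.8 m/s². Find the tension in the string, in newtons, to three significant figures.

Vertically the bob has no acceleration, so T cosθ = mg.
T = mg/cosθ = 1.90 × 9.8 / cos 22.3° = 18.62/0.9252 = 20.13 N.

20.1 N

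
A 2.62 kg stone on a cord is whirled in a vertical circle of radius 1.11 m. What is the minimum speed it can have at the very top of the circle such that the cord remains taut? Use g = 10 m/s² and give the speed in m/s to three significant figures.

At the highest point the centre is directly below, so both the weight and T act inward: T + mg = mv²/r.
At minimum speed T → 0, so mg = mv_min²/r ⇒ v_min = √(g r) = √(10.0 × 1.11) = 3.332 m/s.

3.33 m/s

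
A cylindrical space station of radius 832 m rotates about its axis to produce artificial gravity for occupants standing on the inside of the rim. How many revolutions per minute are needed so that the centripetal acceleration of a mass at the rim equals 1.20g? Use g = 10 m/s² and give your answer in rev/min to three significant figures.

1.15 rev/min

Require ω²r = 1.20g, so ω = √(1.20 × 10.0/832) = 0.1201 rad/s.
In rev/min: ω × 60/(2π) = 0.1201 × 60/(2π) = 1.147 rev/min.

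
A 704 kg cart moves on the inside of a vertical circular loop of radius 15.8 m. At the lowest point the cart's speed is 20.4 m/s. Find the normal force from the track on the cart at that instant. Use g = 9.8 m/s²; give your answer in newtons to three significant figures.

At the lowest point, N points up (toward the centre) and the weight mg points down (away from the centre), so the net inward force is N − mg = mv²/r.
N = m(v²/r + g) = 704 × ((20.4)²/15.8 + 9.8) = 704 × (26.34 + 9.8) = 704 × 36.14 = 25440 N.

25400 N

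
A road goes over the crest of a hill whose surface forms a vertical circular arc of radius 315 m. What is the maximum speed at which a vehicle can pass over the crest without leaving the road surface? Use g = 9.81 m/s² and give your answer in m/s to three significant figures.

At the crest the centre of the circle is below the vehicle, so the net downward (centripetal) force is mg − N = mv²/r.
The vehicle leaves the road when N → 0, giving v_max = √(g r) = √(9.81 × 315) = 55.59 m/s.

55.6 m/s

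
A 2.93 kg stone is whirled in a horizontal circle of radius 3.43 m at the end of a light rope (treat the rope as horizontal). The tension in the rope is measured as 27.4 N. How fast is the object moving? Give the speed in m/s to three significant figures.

5.66 m/s

T = m v²/r ⇒ v = √(T r / m) = √(27.4 × 3.43 / 2.93) = √32.08 = 5.664 m/s.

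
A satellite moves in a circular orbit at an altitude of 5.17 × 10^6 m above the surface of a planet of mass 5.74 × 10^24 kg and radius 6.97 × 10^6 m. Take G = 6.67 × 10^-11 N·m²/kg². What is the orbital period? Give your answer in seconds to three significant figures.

13600 s

r = R + h = 6.97 × 10^6 + 5.17 × 10^6 = 1.214 × 10^7 m. Gravity provides the centripetal force: G M m / r² = m v² / r ⇒ v = √(GM/r) = 5616 m/s.
T = 2πr/v = 2π × 1.214 × 10^7 / 5616 = 13580 s.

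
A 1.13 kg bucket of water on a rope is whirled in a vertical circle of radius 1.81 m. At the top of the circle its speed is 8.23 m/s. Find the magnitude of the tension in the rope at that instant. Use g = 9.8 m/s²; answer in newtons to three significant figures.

31.2 N

At the top, both T and the weight mg point inward (toward the centre), so T + mg = mv²/r.
T = m(v²/r − g) = 1.13 × ((8.23)²/1.81 − 9.8) = 1.13 × (37.42 − 9.8) = 1.13 × 27.62 = 31.21 N.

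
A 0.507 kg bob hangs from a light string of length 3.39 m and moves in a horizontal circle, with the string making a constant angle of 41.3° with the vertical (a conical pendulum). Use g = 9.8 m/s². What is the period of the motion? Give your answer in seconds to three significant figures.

r = L sinθ = 2.237 m. From T sinθ = mω²r and T cosθ = mg: tanθ = ω²r/g, so ω² = g tanθ / r = g/(L cosθ).
ω = √(g/(L cosθ)) = √(9.8/(3.39 × 0.7513)) = √3.848 = 1.962 rad/s.
Period = 2π/ω = 3.203 s.

3.20 s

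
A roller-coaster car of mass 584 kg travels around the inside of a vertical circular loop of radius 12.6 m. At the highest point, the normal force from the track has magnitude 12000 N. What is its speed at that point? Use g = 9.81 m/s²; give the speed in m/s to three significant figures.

19.6 m/s

At the top, N + mg = mv²/r, so v = √(r(N/m + g)) = √(12.6 × (12000/584 + 9.81)) = √(12.6 × 30.36) = √382.5 = 19.56 m/s.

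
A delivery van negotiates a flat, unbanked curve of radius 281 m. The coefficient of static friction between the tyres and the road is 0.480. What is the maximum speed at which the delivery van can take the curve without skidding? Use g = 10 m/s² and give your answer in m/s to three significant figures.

Friction provides the centripetal force on a flat curve. At maximum speed it is at its limiting value: μ_s m g = m v²/r.
Mass cancels: v_max = √(μ_s g r) = √(0.480 × 10.0 × 281) = √1349 = 36.73 m/s.

36.7 m/s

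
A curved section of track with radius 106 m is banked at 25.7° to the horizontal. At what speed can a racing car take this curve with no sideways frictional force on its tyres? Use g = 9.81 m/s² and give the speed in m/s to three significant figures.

22.4 m/s

On a frictionless banked curve, N sinθ = mv²/r and N cosθ = mg, so tanθ = v²/(rg).
v = √(r g tanθ) = √(106 × 9.81 × tan 25.7°) = √(106 × 9.81 × 0.4813) = √500.5 = 22.37 m/s.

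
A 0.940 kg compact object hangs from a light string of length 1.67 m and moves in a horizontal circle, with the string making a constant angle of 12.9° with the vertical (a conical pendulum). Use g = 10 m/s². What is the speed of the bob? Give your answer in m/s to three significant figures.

0.924 m/s

The radius of the circle is r = L sinθ = 1.67 × sin 12.9° = 0.3728 m.
Horizontally T sinθ = mv²/r and vertically T cosθ = mg, so tanθ = v²/(rg).
v = √(r g tanθ) = √(0.3728 × 10.0 × 0.2290) = √0.8539 = 0.9241 m/s.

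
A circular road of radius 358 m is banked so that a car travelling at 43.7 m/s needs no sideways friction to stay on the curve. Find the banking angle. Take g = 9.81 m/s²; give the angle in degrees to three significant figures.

28.5°

For a frictionless banked turn: horizontally N sinθ = mv²/r and vertically N cosθ = mg.
Dividing: tanθ = v²/(r g) = (43.7)²/(358 × 9.81) = 1910/3512 = 0.5438.
θ = arctan(0.5438) = 28.54°.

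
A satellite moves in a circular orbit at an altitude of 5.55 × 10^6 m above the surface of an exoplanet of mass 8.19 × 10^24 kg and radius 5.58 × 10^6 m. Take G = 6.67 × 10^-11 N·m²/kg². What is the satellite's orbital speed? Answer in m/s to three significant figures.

Orbital radius r = R + h = 5.58 × 10^6 + 5.55 × 10^6 = 1.113 × 10^7 m.
Gravity supplies the centripetal force: G M m / r² = m v² / r, so v = √(GM/r).
v = √(6.67 × 10^-11 × 8.19 × 10^24 / 1.113 × 10^7) = √(4.908 × 10^7) = 7006 m/s.

7010 m/s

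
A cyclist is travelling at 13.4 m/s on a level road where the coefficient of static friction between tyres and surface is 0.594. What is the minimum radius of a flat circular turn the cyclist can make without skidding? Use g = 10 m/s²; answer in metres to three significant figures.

At the limit, μ_s m g = m v²/r, so r_min = v²/(μ_s g) = (13.4)²/(0.594 × 10.0) = 179.6/5.940 = 30.23 m.

30.2 m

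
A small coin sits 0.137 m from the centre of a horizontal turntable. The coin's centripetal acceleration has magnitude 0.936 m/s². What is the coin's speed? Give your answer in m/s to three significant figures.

0.358 m/s

a_c = v²/r ⇒ v = √(a_c · r) = √(0.936 × 0.137) = √0.1282 = 0.3581 m/s.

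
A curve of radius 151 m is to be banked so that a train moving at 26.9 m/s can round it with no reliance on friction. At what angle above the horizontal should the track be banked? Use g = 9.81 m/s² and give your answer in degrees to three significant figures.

26.0°

With no friction, the horizontal component of the normal force provides the centripetal force: N sinθ = mv²/r, while N cosθ = mg vertically.
Dividing: tanθ = v²/(r g) = (26.9)²/(151 × 9.81) = 723.6/1481 = 0.4885.
θ = arctan(0.4885) = 26.04°.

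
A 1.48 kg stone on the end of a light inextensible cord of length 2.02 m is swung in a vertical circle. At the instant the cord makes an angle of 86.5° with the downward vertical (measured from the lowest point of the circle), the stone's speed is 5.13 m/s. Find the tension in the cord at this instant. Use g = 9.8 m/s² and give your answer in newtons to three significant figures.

Take the radial direction toward the centre of the circle as positive. The component of the weight along the string toward the centre is −mg cos φ (φ measured from the bottom), so Newton's second law along the string gives T − mg cos φ = m v²/r.
cos 86.5° = 0.06105, so T = m(v²/r + g cos φ) = 1.48 × ((5.13)²/2.02 + 9.8 × 0.06105) = 1.48 × (13.03 + (0.5983)) = 1.48 × 13.63 = 20.17 N.

20.2 N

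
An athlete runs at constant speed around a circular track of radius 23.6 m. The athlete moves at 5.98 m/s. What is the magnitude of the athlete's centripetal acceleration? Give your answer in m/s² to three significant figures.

a_c = v²/r = (5.980)²/23.6 = 35.76/23.6 = 1.515 m/s².

1.52 m/s²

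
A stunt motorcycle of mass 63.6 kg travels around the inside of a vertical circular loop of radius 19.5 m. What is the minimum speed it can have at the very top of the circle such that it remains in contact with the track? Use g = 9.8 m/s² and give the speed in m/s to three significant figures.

At the top, both weight mg and N point toward the centre: N + mg = mv²/r.
At minimum speed N → 0, so mg = mv_min²/r ⇒ v_min = √(g r) = √(9.8 × 19.5) = 13.82 m/s.

13.8 m/s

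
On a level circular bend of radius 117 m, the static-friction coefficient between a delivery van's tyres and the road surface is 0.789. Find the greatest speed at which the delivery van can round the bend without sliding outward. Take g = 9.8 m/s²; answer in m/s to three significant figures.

Friction provides the centripetal force on a flat curve. At maximum speed it is at its limiting value: μ_s m g = m v²/r.
Mass cancels: v_max = √(μ_s g r) = √(0.789 × 9.8 × 117) = √904.7 = 30.08 m/s.

30.1 m/s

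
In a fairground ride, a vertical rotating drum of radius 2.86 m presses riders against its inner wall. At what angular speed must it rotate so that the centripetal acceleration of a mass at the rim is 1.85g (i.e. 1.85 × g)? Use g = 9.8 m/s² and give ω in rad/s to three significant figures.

Centripetal acceleration a_c = ω²r. Setting ω²r = 1.85g:
ω = √(1.85g / r) = √(1.85 × 9.8 / 2.86) = √6.339 = 2.518 rad/s.

2.52 rad/s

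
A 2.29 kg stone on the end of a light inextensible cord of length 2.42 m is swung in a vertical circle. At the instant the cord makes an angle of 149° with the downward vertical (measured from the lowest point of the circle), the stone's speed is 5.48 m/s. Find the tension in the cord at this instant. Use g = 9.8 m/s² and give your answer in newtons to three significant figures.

Take the radial direction toward the centre of the circle as positive. The component of the weight along the string toward the centre is −mg cos φ (φ measured from the bottom), so Newton's second law along the string gives T − mg cos φ = m v²/r.
cos 149° = -0.8572, so T = m(v²/r + g cos φ) = 2.29 × ((5.48)²/2.42 + 9.8 × -0.8572) = 2.29 × (12.41 + (-8.400)) = 2.29 × 4.009 = 9.181 N.

9.18 N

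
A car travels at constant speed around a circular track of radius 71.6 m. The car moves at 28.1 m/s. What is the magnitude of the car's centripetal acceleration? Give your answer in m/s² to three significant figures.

a_c = v²/r = (28.10)²/71.6 = 789.6/71.6 = 11.03 m/s².

11.0 m/s²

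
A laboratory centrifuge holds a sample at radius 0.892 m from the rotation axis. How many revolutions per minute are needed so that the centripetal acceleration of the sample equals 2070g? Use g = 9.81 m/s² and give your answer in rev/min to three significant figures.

1440 rev/min

Require ω²r = 2070g, so ω = √(2070 × 9.81/0.892) = 150.9 rad/s.
In rev/min: ω × 60/(2π) = 150.9 × 60/(2π) = 1441 rev/min.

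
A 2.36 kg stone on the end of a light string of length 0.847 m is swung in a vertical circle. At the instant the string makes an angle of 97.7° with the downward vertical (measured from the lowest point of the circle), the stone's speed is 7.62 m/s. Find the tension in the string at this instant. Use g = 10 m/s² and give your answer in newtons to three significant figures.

159 N

Take the radial direction toward the centre of the circle as positive. The component of the weight along the string toward the centre is −mg cos φ (φ measured from the bottom), so Newton's second law along the string gives T − mg cos φ = m v²/r.
cos 97.7° = -0.1340, so T = m(v²/r + g cos φ) = 2.36 × ((7.62)²/0.847 + 10.0 × -0.1340) = 2.36 × (68.55 + (-1.340)) = 2.36 × 67.21 = 158.6 N.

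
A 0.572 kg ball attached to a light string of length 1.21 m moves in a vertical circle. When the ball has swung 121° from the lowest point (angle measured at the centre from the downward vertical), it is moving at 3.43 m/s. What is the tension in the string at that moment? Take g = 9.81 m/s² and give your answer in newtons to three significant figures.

2.67 N

Take the radial direction toward the centre of the circle as positive. The component of the weight along the string toward the centre is −mg cos φ (φ measured from the bottom), so Newton's second law along the string gives T − mg cos φ = m v²/r.
cos 121° = -0.5150, so T = m(v²/r + g cos φ) = 0.572 × ((3.43)²/1.21 + 9.81 × -0.5150) = 0.572 × (9.723 + (-5.053)) = 0.572 × 4.671 = 2.672 N.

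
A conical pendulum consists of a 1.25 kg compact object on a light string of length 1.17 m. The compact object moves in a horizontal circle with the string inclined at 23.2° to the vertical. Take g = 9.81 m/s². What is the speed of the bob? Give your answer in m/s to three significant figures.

1.39 m/s

The radius of the circle is r = L sinθ = 1.17 × sin 23.2° = 0.4609 m.
Horizontally T sinθ = mv²/r and vertically T cosθ = mg, so tanθ = v²/(rg).
v = √(r g tanθ) = √(0.4609 × 9.81 × 0.4286) = √1.938 = 1.392 m/s.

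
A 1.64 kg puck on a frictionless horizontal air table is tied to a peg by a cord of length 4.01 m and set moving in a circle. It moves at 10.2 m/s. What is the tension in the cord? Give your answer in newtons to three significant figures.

The tension is the only horizontal force, so it supplies the full centripetal force: T = m v²/r = 1.64 × (10.20)²/4.01 = 1.64 × 104.0/4.01 = 42.55 N.

42.6 N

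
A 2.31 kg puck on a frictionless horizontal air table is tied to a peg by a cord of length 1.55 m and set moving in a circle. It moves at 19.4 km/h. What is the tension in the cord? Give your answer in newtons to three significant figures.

43.3 N

v = 19.4 km/h = 19.4/3.6 = 5.389 m/s.
The tension is the only horizontal force, so it supplies the full centripetal force: T = m v²/r = 2.31 × (5.389)²/1.55 = 2.31 × 29.04/1.55 = 43.28 N.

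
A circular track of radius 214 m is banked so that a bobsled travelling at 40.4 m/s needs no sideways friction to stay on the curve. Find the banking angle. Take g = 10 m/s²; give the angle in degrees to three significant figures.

37.3°

With no friction, the horizontal component of the normal force provides the centripetal force: N sinθ = mv²/r, while N cosθ = mg vertically.
Dividing: tanθ = v²/(r g) = (40.4)²/(214 × 10.0) = 1632/2140 = 0.7627.
θ = arctan(0.7627) = 37.33°.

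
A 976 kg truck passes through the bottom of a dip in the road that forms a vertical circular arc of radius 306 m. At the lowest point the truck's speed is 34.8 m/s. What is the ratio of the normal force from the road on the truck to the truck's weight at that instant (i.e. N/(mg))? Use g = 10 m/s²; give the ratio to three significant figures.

1.40

At the bottom, N − mg = mv²/r, so N = m(v²/r + g) and N/(mg) = v²/(rg) + 1 = (34.8)²/(306 × 10.0) + 1 = 0.3958 + 1 = 1.396.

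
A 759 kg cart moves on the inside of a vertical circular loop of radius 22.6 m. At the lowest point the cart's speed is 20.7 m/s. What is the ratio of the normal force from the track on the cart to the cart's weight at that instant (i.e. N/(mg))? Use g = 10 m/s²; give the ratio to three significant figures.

2.90

At the bottom, N − mg = mv²/r, so N = m(v²/r + g) and N/(mg) = v²/(rg) + 1 = (20.7)²/(22.6 × 10.0) + 1 = 1.896 + 1 = 2.896.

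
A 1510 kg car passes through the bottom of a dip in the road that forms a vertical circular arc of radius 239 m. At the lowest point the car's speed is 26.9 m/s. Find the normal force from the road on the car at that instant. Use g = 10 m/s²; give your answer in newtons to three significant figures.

At the lowest point, N points up (toward the centre) and the weight mg points down (away from the centre), so the net inward force is N − mg = mv²/r.
N = m(v²/r + g) = 1510 × ((26.9)²/239 + 10.0) = 1510 × (3.028 + 10.0) = 1510 × 13.03 = 19670 N.

19700 N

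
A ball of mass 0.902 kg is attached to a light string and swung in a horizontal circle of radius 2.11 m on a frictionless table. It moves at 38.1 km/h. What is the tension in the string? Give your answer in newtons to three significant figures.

v = 38.1 km/h = 38.1/3.6 = 10.58 m/s.
The tension is the only horizontal force, so it supplies the full centripetal force: T = m v²/r = 0.902 × (10.58)²/2.11 = 0.902 × 112.0/2.11 = 47.88 N.

47.9 N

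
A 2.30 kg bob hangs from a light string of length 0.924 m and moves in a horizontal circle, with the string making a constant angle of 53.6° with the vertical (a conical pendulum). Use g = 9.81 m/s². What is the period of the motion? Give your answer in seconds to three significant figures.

1.49 s

r = L sinθ = 0.7437 m. From T sinθ = mω²r and T cosθ = mg: tanθ = ω²r/g, so ω² = g tanθ / r = g/(L cosθ).
ω = √(g/(L cosθ)) = √(9.81/(0.924 × 0.5934)) = √17.89 = 4.230 rad/s.
Period = 2π/ω = 1.485 s.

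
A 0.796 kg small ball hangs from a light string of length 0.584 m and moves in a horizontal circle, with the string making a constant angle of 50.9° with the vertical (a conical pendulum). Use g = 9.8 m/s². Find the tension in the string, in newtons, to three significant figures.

Vertically the bob has no acceleration, so T cosθ = mg.
T = mg/cosθ = 0.796 × 9.8 / cos 50.9° = 7.801/0.6307 = 12.37 N.

12.4 N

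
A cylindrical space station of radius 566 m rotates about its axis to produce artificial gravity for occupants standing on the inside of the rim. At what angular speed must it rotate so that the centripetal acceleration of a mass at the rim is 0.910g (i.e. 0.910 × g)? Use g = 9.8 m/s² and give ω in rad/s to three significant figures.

0.126 rad/s

Centripetal acceleration a_c = ω²r. Setting ω²r = 0.910g:
ω = √(0.910g / r) = √(0.910 × 9.8 / 566) = √0.01576 = 0.1255 rad/s.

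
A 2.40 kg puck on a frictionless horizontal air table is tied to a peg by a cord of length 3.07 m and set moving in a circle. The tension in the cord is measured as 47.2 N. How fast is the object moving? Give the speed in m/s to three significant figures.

T = m v²/r ⇒ v = √(T r / m) = √(47.2 × 3.07 / 2.40) = √60.38 = 7.770 m/s.

7.77 m/s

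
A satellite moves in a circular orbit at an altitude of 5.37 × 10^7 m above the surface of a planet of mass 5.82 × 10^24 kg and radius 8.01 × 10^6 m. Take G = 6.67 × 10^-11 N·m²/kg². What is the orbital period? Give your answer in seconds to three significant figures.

155000 s

r = R + h = 8.01 × 10^6 + 5.37 × 10^7 = 6.171 × 10^7 m. Gravity provides the centripetal force: G M m / r² = m v² / r ⇒ v = √(GM/r) = 2508 m/s.
T = 2πr/v = 2π × 6.171 × 10^7 / 2508 = 154600 s.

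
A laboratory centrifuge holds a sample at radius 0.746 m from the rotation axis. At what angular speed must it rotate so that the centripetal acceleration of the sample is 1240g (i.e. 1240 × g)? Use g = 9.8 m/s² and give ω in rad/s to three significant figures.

128 rad/s

Centripetal acceleration a_c = ω²r. Setting ω²r = 1240g:
ω = √(1240g / r) = √(1240 × 9.8 / 0.746) = √16290 = 127.6 rad/s.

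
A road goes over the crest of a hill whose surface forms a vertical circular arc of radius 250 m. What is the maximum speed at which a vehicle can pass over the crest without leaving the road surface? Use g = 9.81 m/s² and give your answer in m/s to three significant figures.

At the crest the centre of the circle is below the vehicle, so the net downward (centripetal) force is mg − N = mv²/r.
The vehicle leaves the road when N → 0, giving v_max = √(g r) = √(9.81 × 250) = 49.52 m/s.

49.5 m/s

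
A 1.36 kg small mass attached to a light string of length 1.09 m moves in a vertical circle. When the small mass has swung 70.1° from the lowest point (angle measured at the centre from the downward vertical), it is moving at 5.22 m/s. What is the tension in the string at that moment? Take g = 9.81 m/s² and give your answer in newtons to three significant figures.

38.5 N

Take the radial direction toward the centre of the circle as positive. The component of the weight along the string toward the centre is −mg cos φ (φ measured from the bottom), so Newton's second law along the string gives T − mg cos φ = m v²/r.
cos 70.1° = 0.3404, so T = m(v²/r + g cos φ) = 1.36 × ((5.22)²/1.09 + 9.81 × 0.3404) = 1.36 × (25.00 + (3.339)) = 1.36 × 28.34 = 38.54 N.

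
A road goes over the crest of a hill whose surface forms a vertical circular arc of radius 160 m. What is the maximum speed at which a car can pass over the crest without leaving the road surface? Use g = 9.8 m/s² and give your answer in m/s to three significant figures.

At the crest the centre of the circle is below the car, so the net downward (centripetal) force is mg − N = mv²/r.
The car leaves the road when N → 0, giving v_max = √(g r) = √(9.8 × 160) = 39.60 m/s.

39.6 m/s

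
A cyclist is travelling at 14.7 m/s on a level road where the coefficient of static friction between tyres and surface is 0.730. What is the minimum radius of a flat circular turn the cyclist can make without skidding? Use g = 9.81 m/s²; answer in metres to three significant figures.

At the limit, μ_s m g = m v²/r, so r_min = v²/(μ_s g) = (14.7)²/(0.730 × 9.81) = 216.1/7.161 = 30.17 m.

30.2 m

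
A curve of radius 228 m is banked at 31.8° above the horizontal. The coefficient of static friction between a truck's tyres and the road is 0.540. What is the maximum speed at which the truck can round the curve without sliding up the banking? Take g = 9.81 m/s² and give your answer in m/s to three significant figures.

62.5 m/s

At the maximum speed, friction acts down the slope at its limiting value f = μN. Radially (horizontal, toward centre): N sinθ + μN cosθ = mv²/r. Vertically: N cosθ − μN sinθ = mg.
Dividing: v² = r g (sinθ + μcosθ)/(cosθ − μsinθ).
sinθ + μcosθ = 0.5270 + 0.540×0.8499 = 0.9859; cosθ − μsinθ = 0.8499 − 0.540×0.5270 = 0.5653.
v² = 228 × 9.81 × 0.9859/0.5653 = 3901 m²/s², so v = 62.45 m/s.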